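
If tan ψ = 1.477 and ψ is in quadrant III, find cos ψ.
cos ψ = -0.5606 (using tan²ψ + 1 = sec²ψ)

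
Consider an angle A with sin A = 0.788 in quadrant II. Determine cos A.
cos A = ±√(1 - sin²A) = -0.6157 (negative in QII)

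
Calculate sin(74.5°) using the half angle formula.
sin(74.5°) = √((1 - cos 149°)/2) = 0.9636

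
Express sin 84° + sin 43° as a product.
sin 84° + sin 43° = 2 sin(63.5°) cos(20.5°)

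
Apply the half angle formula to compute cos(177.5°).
cos(177.5°) = -√((1 + cos 355°)/2) = -0.999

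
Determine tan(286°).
tan(286°) = -3.487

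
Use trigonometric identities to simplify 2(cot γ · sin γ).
2(cot γ · sin γ) = 2(cos γ) (using Quotient identity)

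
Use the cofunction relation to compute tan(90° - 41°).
tan(90° - 41°) = cot(41°) = 1.15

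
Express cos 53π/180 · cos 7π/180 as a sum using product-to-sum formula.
cos 53π/180 cos 7π/180 = (1/2)[cos(53π/180-7π/180) + cos(53π/180+7π/180)]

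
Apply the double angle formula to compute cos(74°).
cos(74°) = cos²37° - sin²37° = 0.2756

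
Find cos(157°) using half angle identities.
cos(157°) = -√((1 + cos 314°)/2) = -0.9205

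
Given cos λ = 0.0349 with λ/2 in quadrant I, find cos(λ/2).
cos(λ/2) = ±√((1 + cos λ)/2); positive since λ/2 ∈ QI, so cos(λ/2) = 0.7193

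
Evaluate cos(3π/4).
cos(3π/4) = -√2/2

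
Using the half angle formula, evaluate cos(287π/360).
cos(287π/360) = -√((1 + cos 287π/180)/2) = -0.8039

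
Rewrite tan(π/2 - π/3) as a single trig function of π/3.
tan(π/2 - π/3) = cot(π/3)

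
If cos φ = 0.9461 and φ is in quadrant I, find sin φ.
sin φ = 0.3239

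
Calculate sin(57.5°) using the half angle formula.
sin(57.5°) = √((1 - cos 115°)/2) = 0.8434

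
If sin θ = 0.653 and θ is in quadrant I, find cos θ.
cos θ = 0.7574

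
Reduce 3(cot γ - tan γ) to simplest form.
3(cot γ - tan γ) = 3(2 cot(2γ)) (using Double angle)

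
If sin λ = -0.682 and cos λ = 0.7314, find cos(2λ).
cos(2λ) = cos²λ - sin²λ = 0.06982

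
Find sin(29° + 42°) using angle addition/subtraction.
sin(29° + 42°) = sin 29° cos 42° + cos 29° sin 42° = 0.9455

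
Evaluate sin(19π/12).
sin(19π/12) = -(√6+√2)/4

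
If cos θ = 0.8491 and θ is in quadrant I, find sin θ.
sin θ = 0.5282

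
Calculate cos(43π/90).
cos(43π/90) = 0.06976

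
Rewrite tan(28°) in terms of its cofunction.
tan(28°) = cot(90° - 28°) = cot(62°)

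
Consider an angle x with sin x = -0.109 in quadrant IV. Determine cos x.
cos x = √(1 - sin²x) = 0.994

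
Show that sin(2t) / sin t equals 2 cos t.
LHS = 2 sin t cos t / sin t = 2 cos t = RHS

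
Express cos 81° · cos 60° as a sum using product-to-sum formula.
cos 81° cos 60° = (1/2)[cos(81°-60°) + cos(81°+60°)]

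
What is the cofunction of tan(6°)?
tan(6°) = cot(90° - 6°) = cot(84°)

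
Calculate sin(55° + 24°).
sin(55° + 24°) = sin 55° cos 24° + cos 55° sin 24° = 0.9816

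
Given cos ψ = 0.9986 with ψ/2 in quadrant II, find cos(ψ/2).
cos(ψ/2) = ±√((1 + cos ψ)/2); negative since ψ/2 ∈ QII, so cos(ψ/2) = -0.9996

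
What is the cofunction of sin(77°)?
sin(77°) = cos(90° - 77°) = cos(13°)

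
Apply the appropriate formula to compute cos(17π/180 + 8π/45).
cos(17π/180 + 8π/45) = cos 17π/180 cos 8π/45 - sin 17π/180 sin 8π/45 = 0.6561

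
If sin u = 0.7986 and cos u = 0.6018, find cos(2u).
cos(2u) = cos²u - sin²u = -0.2756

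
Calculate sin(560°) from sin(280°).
sin(560°) = 2 sin 280° cos 280° = -0.342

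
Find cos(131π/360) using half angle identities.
cos(131π/360) = √((1 + cos 131π/180)/2) = 0.4147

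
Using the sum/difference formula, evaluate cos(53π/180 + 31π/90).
cos(53π/180 + 31π/90) = cos 53π/180 cos 31π/90 - sin 53π/180 sin 31π/90 = -0.4226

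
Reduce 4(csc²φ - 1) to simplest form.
4(csc²φ - 1) = 4(cot²φ) (using Pythagorean identity)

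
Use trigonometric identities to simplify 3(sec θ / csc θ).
3(sec θ / csc θ) = 3(tan θ) (using Reciprocal identities)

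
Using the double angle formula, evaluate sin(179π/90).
sin(179π/90) = 2 sin 179π/180 cos 179π/180 = -0.0349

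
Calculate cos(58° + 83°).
cos(58° + 83°) = cos 58° cos 83° - sin 58° sin 83° = -0.7771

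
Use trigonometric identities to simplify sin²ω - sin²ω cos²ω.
sin²ω - sin²ω cos²ω = sin⁴ω (using Factoring)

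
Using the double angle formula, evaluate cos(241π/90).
cos(241π/90) = cos²241π/180 - sin²241π/180 = -0.5299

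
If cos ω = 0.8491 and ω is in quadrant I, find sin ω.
sin ω = 0.5282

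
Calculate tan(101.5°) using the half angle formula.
tan(101.5°) = sin 203° / (1 + cos 203°) = -4.915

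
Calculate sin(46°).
sin(46°) = 0.7193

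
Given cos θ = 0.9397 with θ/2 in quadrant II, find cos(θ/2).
cos(θ/2) = ±√((1 + cos θ)/2); negative since θ/2 ∈ QII, so cos(θ/2) = -0.9848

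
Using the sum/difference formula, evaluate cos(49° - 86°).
cos(49° - 86°) = cos 49° cos 86° + sin 49° sin 86° = 0.7986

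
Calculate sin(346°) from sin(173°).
sin(346°) = 2 sin 173° cos 173° = -0.2419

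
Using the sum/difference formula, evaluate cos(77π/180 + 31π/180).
cos(77π/180 + 31π/180) = cos 77π/180 cos 31π/180 - sin 77π/180 sin 31π/180 = -0.309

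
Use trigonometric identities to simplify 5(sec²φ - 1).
5(sec²φ - 1) = 5(tan²φ) (using Pythagorean identity)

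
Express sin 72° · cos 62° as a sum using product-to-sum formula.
sin 72° cos 62° = (1/2)[sin(72°+62°) + sin(72°-62°)]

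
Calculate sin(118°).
sin(118°) = 0.8829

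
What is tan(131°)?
tan(131°) = -1.15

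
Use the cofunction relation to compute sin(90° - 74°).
sin(90° - 74°) = cos(74°) = 0.2756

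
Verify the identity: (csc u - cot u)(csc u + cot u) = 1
LHS = csc²u - cot²u = (1 + cot²u) - cot²u = 1 = RHS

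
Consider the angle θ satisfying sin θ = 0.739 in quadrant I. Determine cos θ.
cos θ = √(1 - sin²θ) = 0.6737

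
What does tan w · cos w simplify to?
tan w · cos w = sin w (using Quotient identity)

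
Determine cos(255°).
cos(255°) = -(√6-√2)/4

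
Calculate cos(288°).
cos(288°) = 0.309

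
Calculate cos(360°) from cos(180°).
cos(360°) = cos²180° - sin²180° = 1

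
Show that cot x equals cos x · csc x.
RHS = cos x · (1/sin x) = cos x/sin x = cot x = LHS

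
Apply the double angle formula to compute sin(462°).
sin(462°) = 2 sin 231° cos 231° = 0.9781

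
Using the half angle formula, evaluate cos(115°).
cos(115°) = -√((1 + cos 230°)/2) = -0.4226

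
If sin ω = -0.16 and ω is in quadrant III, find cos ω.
cos ω = -0.9871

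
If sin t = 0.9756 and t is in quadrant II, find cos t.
cos t = -0.2196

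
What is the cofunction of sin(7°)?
sin(7°) = cos(90° - 7°) = cos(83°)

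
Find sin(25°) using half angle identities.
sin(25°) = √((1 - cos 50°)/2) = 0.4226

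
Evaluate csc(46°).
csc(46°) = 1.39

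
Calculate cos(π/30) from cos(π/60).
cos(π/30) = cos²π/60 - sin²π/60 = 0.9945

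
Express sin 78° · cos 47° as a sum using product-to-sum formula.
sin 78° cos 47° = (1/2)[sin(78°+47°) + sin(78°-47°)]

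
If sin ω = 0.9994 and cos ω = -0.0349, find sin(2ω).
sin(2ω) = 2 sin ω cos ω = -0.06976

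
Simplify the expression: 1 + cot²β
1 + cot²β = csc²β (using Pythagorean identity)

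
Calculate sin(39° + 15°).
sin(39° + 15°) = sin 39° cos 15° + cos 39° sin 15° = 0.809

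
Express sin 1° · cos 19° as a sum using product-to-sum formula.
sin 1° cos 19° = (1/2)[sin(1°+19°) + sin(1°-19°)]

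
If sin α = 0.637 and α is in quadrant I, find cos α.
cos α = 0.7709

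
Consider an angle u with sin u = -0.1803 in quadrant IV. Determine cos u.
cos u = √(1 - sin²u) = 0.9836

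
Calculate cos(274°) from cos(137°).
cos(274°) = cos²137° - sin²137° = 0.06976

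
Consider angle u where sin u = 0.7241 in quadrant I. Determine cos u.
cos u = √(1 - sin²u) = 0.6897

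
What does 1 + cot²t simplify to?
1 + cot²t = csc²t (using Pythagorean identity)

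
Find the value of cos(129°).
cos(129°) = -0.6293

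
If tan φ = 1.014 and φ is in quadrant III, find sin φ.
sin φ = -0.712 (using tan²φ + 1 = sec²φ)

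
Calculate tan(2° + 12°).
tan(2° + 12°) = (tan 2° + tan 12°)/(1 - tan 2° tan 12°) = 0.2493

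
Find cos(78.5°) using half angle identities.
cos(78.5°) = √((1 + cos 157°)/2) = 0.1994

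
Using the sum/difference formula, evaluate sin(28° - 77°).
sin(28° - 77°) = sin 28° cos 77° - cos 28° sin 77° = -0.7547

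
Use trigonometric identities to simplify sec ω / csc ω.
sec ω / csc ω = tan ω (using Reciprocal identities)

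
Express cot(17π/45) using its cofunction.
cot(17π/45) = tan(π/2 - 17π/45) = tan(11π/90)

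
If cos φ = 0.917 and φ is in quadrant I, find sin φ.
sin φ = 0.3989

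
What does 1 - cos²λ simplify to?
1 - cos²λ = sin²λ (using Pythagorean identity)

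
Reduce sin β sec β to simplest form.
sin β sec β = tan β (using Reciprocal + quotient)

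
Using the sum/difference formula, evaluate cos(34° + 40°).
cos(34° + 40°) = cos 34° cos 40° - sin 34° sin 40° = 0.2756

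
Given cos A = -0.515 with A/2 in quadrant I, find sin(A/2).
sin(A/2) = ±√((1 - cos A)/2); positive since A/2 ∈ QI, so sin(A/2) = 0.8703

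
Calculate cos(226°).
cos(226°) = -0.6947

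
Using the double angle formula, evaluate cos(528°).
cos(528°) = cos²264° - sin²264° = -0.9781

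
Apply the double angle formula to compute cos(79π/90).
cos(79π/90) = cos²79π/180 - sin²79π/180 = -0.9272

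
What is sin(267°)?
sin(267°) = -0.9986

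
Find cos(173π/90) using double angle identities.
cos(173π/90) = cos²173π/180 - sin²173π/180 = 0.9703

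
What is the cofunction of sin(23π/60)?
sin(23π/60) = cos(π/2 - 23π/60) = cos(7π/60)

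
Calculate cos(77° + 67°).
cos(77° + 67°) = cos 77° cos 67° - sin 77° sin 67° = -0.809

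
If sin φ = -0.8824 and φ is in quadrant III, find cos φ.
cos φ = -0.4705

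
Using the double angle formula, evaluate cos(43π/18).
cos(43π/18) = 2cos²43π/36 - 1 = 0.342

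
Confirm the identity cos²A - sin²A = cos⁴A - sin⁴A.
RHS = (cos²A - sin²A)(cos²A + sin²A) = (cos²A - sin²A) · 1 = cos²A - sin²A = LHS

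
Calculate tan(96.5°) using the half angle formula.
tan(96.5°) = sin 193° / (1 + cos 193°) = -8.777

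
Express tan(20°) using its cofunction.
tan(20°) = cot(90° - 20°) = cot(70°)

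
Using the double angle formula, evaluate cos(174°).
cos(174°) = cos²87° - sin²87° = -0.9945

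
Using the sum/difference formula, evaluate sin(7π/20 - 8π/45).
sin(7π/20 - 8π/45) = sin 7π/20 cos 8π/45 - cos 7π/20 sin 8π/45 = 0.515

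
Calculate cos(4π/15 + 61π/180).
cos(4π/15 + 61π/180) = cos 4π/15 cos 61π/180 - sin 4π/15 sin 61π/180 = -0.3256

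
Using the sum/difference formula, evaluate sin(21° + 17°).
sin(21° + 17°) = sin 21° cos 17° + cos 21° sin 17° = 0.6157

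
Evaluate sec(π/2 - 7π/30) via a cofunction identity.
sec(π/2 - 7π/30) = csc(7π/30) = 1.494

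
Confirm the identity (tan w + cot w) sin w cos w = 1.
LHS = (sin w/cos w + cos w/sin w) sin w cos w = ((sin²w + cos²w)/(sin w cos w)) · sin w cos w = sin²w + cos²w = 1 = RHS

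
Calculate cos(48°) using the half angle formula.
cos(48°) = √((1 + cos 96°)/2) = 0.6691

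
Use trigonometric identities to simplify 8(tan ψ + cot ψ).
8(tan ψ + cot ψ) = 8(sec ψ csc ψ) (using Quotient identities)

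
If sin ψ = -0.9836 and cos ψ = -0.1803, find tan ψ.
tan ψ = sin ψ / cos ψ = 5.455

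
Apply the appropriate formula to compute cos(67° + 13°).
cos(67° + 13°) = cos 67° cos 13° - sin 67° sin 13° = 0.1736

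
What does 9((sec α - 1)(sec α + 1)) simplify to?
9((sec α - 1)(sec α + 1)) = 9(tan²α) (using Diff. of squares)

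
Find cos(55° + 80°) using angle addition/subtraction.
cos(55° + 80°) = cos 55° cos 80° - sin 55° sin 80° = -√2/2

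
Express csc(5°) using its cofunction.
csc(5°) = sec(90° - 5°) = sec(85°)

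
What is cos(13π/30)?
cos(13π/30) = 0.2079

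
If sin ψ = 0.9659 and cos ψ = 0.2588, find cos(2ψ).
cos(2ψ) = cos²ψ - sin²ψ = -0.866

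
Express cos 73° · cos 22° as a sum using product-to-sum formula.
cos 73° cos 22° = (1/2)[cos(73°-22°) + cos(73°+22°)]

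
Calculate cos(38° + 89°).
cos(38° + 89°) = cos 38° cos 89° - sin 38° sin 89° = -0.6018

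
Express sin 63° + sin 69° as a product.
sin 63° + sin 69° = 2 sin(66°) cos(-3°)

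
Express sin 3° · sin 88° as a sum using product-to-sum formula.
sin 3° sin 88° = (1/2)[cos(3°-88°) - cos(3°+88°)]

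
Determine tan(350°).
tan(350°) = -0.1763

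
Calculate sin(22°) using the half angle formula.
sin(22°) = √((1 - cos 44°)/2) = 0.3746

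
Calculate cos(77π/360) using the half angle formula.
cos(77π/360) = √((1 + cos 77π/180)/2) = 0.7826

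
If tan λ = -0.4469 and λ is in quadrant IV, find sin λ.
sin λ = -0.408 (using tan²λ + 1 = sec²λ)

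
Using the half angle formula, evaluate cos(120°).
cos(120°) = -√((1 + cos 240°)/2) = -1/2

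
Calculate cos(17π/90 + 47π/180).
cos(17π/90 + 47π/180) = cos 17π/90 cos 47π/180 - sin 17π/90 sin 47π/180 = 0.1564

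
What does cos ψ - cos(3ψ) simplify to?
cos ψ - cos(3ψ) = 2 sin(2ψ) sin ψ (using Sum-to-product)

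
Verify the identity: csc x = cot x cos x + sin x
RHS = cos²x/sin x + sin x = (cos²x + sin²x)/sin x = 1/sin x = csc x = LHS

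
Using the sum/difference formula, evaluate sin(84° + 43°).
sin(84° + 43°) = sin 84° cos 43° + cos 84° sin 43° = 0.7986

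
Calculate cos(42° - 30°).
cos(42° - 30°) = cos 42° cos 30° + sin 42° sin 30° = 0.9781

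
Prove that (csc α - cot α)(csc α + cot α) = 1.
LHS = csc²α - cot²α = (1 + cot²α) - cot²α = 1 = RHS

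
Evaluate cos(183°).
cos(183°) = -0.9986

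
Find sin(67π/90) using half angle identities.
sin(67π/90) = √((1 - cos 67π/45)/2) = 0.7193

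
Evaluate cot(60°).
cot(60°) = √3/3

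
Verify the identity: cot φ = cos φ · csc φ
RHS = cos φ · (1/sin φ) = cos φ/sin φ = cot φ = LHS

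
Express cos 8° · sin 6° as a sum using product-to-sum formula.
cos 8° sin 6° = (1/2)[sin(8°+6°) - sin(8°-6°)]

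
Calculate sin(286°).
sin(286°) = -0.9613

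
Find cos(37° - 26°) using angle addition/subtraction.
cos(37° - 26°) = cos 37° cos 26° + sin 37° sin 26° = 0.9816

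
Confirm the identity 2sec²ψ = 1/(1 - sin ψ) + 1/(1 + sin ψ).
RHS = [(1 + sin ψ) + (1 - sin ψ)] / [(1 - sin ψ)(1 + sin ψ)] = 2/(1 - sin²ψ) = 2/cos²ψ = 2sec²ψ = LHS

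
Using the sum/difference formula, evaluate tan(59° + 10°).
tan(59° + 10°) = (tan 59° + tan 10°)/(1 - tan 59° tan 10°) = 2.605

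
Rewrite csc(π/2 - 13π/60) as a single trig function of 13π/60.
csc(π/2 - 13π/60) = sec(13π/60)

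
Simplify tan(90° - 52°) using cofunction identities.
tan(90° - 52°) = cot(52°)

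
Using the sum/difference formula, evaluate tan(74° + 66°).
tan(74° + 66°) = (tan 74° + tan 66°)/(1 - tan 74° tan 66°) = -0.8391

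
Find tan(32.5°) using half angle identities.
tan(32.5°) = sin 65° / (1 + cos 65°) = 0.6371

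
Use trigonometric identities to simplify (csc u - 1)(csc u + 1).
(csc u - 1)(csc u + 1) = cot²u (using Diff. of squares)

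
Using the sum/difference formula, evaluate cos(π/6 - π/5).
cos(π/6 - π/5) = cos π/6 cos π/5 + sin π/6 sin π/5 = 0.9945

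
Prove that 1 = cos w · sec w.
RHS = cos w · (1/cos w) = 1 = LHS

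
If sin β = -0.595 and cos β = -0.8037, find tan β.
tan β = sin β / cos β = 0.7403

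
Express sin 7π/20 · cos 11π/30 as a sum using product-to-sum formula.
sin 7π/20 cos 11π/30 = (1/2)[sin(7π/20+11π/30) + sin(7π/20-11π/30)]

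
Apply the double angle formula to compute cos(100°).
cos(100°) = cos²50° - sin²50° = -0.1736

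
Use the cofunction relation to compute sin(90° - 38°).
sin(90° - 38°) = cos(38°) = 0.788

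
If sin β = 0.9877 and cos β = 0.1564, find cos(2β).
cos(2β) = cos²β - sin²β = -0.9511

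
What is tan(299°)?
tan(299°) = -1.804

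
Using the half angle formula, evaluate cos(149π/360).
cos(149π/360) = √((1 + cos 149π/180)/2) = 0.2672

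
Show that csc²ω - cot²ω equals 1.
LHS = 1/sin²ω - cos²ω/sin²ω = (1 - cos²ω)/sin²ω = sin²ω/sin²ω = 1 = RHS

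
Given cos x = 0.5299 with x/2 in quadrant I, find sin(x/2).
sin(x/2) = ±√((1 - cos x)/2); positive since x/2 ∈ QI, so sin(x/2) = 0.4848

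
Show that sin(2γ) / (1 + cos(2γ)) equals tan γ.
LHS = 2 sin γ cos γ / (2cos²γ) = sin γ/cos γ = tan γ = RHS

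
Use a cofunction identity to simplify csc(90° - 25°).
csc(90° - 25°) = sec(25°)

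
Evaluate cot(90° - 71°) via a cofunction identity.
cot(90° - 71°) = tan(71°) = 2.904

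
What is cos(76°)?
cos(76°) = 0.2419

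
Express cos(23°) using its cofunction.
cos(23°) = sin(90° - 23°) = sin(67°)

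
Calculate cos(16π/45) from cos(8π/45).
cos(16π/45) = 1 - 2sin²8π/45 = 0.4384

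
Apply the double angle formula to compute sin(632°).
sin(632°) = 2 sin 316° cos 316° = -0.9994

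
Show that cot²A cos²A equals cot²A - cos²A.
RHS = cos²A/sin²A - cos²A = cos²A(1/sin²A - 1) = cos²A · (1 - sin²A)/sin²A = cos²A · cos²A/sin²A = cos²A · cot²A = LHS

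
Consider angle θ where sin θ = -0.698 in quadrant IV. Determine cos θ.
cos θ = √(1 - sin²θ) = 0.7161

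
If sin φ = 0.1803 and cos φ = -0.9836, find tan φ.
tan φ = sin φ / cos φ = -0.1833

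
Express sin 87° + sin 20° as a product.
sin 87° + sin 20° = 2 sin(53.5°) cos(33.5°)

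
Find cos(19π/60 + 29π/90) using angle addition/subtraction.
cos(19π/60 + 29π/90) = cos 19π/60 cos 29π/90 - sin 19π/60 sin 29π/90 = -0.4226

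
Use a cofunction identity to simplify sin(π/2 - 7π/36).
sin(π/2 - 7π/36) = cos(7π/36)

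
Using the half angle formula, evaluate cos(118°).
cos(118°) = -√((1 + cos 236°)/2) = -0.4695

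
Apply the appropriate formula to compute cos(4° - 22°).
cos(4° - 22°) = cos 4° cos 22° + sin 4° sin 22° = 0.9511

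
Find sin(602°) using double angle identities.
sin(602°) = 2 sin 301° cos 301° = -0.8829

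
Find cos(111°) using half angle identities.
cos(111°) = -√((1 + cos 222°)/2) = -0.3584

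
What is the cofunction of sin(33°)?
sin(33°) = cos(90° - 33°) = cos(57°)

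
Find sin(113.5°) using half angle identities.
sin(113.5°) = √((1 - cos 227°)/2) = 0.9171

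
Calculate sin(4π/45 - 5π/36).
sin(4π/45 - 5π/36) = sin 4π/45 cos 5π/36 - cos 4π/45 sin 5π/36 = -0.1564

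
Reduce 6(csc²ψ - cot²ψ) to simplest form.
6(csc²ψ - cot²ψ) = 6 (using Pythagorean identity)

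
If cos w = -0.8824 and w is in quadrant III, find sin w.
sin w = -0.4705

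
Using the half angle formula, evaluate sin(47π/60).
sin(47π/60) = √((1 - cos 47π/30)/2) = 0.6293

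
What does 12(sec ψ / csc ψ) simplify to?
12(sec ψ / csc ψ) = 12(tan ψ) (using Reciprocal identities)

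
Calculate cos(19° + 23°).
cos(19° + 23°) = cos 19° cos 23° - sin 19° sin 23° = 0.7431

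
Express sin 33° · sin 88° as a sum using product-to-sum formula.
sin 33° sin 88° = (1/2)[cos(33°-88°) - cos(33°+88°)]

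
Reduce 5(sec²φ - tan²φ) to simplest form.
5(sec²φ - tan²φ) = 5 (using Pythagorean identity)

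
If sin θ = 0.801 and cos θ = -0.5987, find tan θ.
tan θ = sin θ / cos θ = -1.338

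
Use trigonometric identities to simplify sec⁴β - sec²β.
sec⁴β - sec²β = tan⁴β + tan²β (using Pythagorean)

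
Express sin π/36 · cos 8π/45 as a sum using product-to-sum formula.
sin π/36 cos 8π/45 = (1/2)[sin(π/36+8π/45) + sin(π/36-8π/45)]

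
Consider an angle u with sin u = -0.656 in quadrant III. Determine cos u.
cos u = ±√(1 - sin²u) = -0.7548 (negative in QIII)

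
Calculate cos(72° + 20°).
cos(72° + 20°) = cos 72° cos 20° - sin 72° sin 20° = -0.0349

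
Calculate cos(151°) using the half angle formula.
cos(151°) = -√((1 + cos 302°)/2) = -0.8746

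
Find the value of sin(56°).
sin(56°) = 0.829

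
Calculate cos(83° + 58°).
cos(83° + 58°) = cos 83° cos 58° - sin 83° sin 58° = -0.7771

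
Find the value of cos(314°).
cos(314°) = 0.6947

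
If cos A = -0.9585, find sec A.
sec A = 1/cos A = -1.043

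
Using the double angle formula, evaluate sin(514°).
sin(514°) = 2 sin 257° cos 257° = 0.4384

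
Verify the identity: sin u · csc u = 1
LHS = sin u · (1/sin u) = 1 = RHS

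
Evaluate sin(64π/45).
sin(64π/45) = -0.9703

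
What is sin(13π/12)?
sin(13π/12) = -(√6-√2)/4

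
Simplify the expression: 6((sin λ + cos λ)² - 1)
6((sin λ + cos λ)² - 1) = 6(sin(2λ)) (using Pythagorean + double angle)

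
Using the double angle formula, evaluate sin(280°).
sin(280°) = 2 sin 140° cos 140° = -0.9848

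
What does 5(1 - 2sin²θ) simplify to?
5(1 - 2sin²θ) = 5(cos(2θ)) (using Double angle)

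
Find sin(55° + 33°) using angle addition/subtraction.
sin(55° + 33°) = sin 55° cos 33° + cos 55° sin 33° = 0.9994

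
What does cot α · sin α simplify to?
cot α · sin α = cos α (using Quotient identity)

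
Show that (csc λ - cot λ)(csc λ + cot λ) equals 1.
LHS = csc²λ - cot²λ = (1 + cot²λ) - cot²λ = 1 = RHS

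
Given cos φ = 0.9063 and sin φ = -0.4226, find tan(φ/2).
tan(φ/2) = sin φ / (1 + cos φ) = -0.2217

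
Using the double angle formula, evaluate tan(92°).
tan(92°) = 2 tan 46° / (1 - tan²46°) = -28.64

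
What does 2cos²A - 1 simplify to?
2cos²A - 1 = cos(2A) (using Double angle)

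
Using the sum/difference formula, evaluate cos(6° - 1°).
cos(6° - 1°) = cos 6° cos 1° + sin 6° sin 1° = 0.9962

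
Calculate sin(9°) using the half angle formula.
sin(9°) = √((1 - cos 18°)/2) = 0.1564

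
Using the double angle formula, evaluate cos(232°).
cos(232°) = cos²116° - sin²116° = -0.6157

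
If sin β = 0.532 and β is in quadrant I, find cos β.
cos β = 0.8467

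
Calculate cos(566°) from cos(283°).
cos(566°) = cos²283° - sin²283° = -0.8988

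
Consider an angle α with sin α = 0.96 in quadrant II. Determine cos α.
cos α = ±√(1 - sin²α) = -0.28 (negative in QII)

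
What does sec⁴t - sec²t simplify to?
sec⁴t - sec²t = tan⁴t + tan²t (using Pythagorean)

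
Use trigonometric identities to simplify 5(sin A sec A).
5(sin A sec A) = 5(tan A) (using Reciprocal + quotient)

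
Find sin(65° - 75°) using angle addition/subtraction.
sin(65° - 75°) = sin 65° cos 75° - cos 65° sin 75° = -0.1736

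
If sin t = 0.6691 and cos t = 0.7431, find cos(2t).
cos(2t) = cos²t - sin²t = 0.1045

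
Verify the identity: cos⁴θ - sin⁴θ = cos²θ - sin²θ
LHS = (cos²θ - sin²θ)(cos²θ + sin²θ) = (cos²θ - sin²θ) · 1 = cos²θ - sin²θ = RHS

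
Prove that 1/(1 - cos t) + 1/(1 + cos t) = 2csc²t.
LHS = [(1 + cos t) + (1 - cos t)] / [(1 - cos t)(1 + cos t)] = 2/(1 - cos²t) = 2/sin²t = 2csc²t = RHS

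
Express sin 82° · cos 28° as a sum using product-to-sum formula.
sin 82° cos 28° = (1/2)[sin(82°+28°) + sin(82°-28°)]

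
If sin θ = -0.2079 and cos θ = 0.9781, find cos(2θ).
cos(2θ) = cos²θ - sin²θ = 0.9135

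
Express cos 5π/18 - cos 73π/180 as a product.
cos 5π/18 - cos 73π/180 = -2 sin(41π/120) sin(-23π/360)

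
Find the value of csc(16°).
csc(16°) = 3.628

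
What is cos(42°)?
cos(42°) = 0.7431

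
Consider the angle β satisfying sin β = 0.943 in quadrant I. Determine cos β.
cos β = √(1 - sin²β) = 0.3328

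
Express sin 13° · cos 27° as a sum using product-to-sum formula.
sin 13° cos 27° = (1/2)[sin(13°+27°) + sin(13°-27°)]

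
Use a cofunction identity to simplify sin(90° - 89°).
sin(90° - 89°) = cos(89°)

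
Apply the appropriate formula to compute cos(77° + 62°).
cos(77° + 62°) = cos 77° cos 62° - sin 77° sin 62° = -0.7547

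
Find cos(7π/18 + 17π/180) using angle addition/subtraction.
cos(7π/18 + 17π/180) = cos 7π/18 cos 17π/180 - sin 7π/18 sin 17π/180 = 0.05234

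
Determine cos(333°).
cos(333°) = 0.891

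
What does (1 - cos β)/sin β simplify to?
(1 - cos β)/sin β = tan(β/2) (using Half angle)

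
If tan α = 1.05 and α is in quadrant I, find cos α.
cos α = 0.6897 (using tan²α + 1 = sec²α)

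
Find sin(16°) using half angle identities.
sin(16°) = √((1 - cos 32°)/2) = 0.2756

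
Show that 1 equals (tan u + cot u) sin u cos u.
RHS = (sin u/cos u + cos u/sin u) sin u cos u = ((sin²u + cos²u)/(sin u cos u)) · sin u cos u = sin²u + cos²u = 1 = LHS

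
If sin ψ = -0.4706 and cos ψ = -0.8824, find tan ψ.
tan ψ = sin ψ / cos ψ = 0.5333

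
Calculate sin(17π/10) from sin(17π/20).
sin(17π/10) = 2 sin 17π/20 cos 17π/20 = -0.809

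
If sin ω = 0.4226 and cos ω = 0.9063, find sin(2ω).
sin(2ω) = 2 sin ω cos ω = 0.766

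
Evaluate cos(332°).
cos(332°) = 0.8829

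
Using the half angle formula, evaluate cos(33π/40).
cos(33π/40) = -√((1 + cos 33π/20)/2) = -0.8526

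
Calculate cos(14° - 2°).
cos(14° - 2°) = cos 14° cos 2° + sin 14° sin 2° = 0.9781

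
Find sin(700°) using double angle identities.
sin(700°) = 2 sin 350° cos 350° = -0.342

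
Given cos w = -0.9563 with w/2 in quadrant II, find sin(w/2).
sin(w/2) = ±√((1 - cos w)/2); positive since w/2 ∈ QII, so sin(w/2) = 0.989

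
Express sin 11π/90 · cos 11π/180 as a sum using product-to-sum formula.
sin 11π/90 cos 11π/180 = (1/2)[sin(11π/90+11π/180) + sin(11π/90-11π/180)]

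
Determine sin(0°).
sin(0°) = 0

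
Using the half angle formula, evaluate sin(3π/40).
sin(3π/40) = √((1 - cos 3π/20)/2) = 0.2334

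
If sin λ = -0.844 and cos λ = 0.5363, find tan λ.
tan λ = sin λ / cos λ = -1.574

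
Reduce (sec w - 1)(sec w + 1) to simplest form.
(sec w - 1)(sec w + 1) = tan²w (using Diff. of squares)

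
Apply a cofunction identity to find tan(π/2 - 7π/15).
tan(π/2 - 7π/15) = cot(7π/15) = 0.1051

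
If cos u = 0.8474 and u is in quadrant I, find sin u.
sin u = 0.531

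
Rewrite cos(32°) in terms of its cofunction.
cos(32°) = sin(90° - 32°) = sin(58°)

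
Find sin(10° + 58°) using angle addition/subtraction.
sin(10° + 58°) = sin 10° cos 58° + cos 10° sin 58° = 0.9272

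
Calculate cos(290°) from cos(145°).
cos(290°) = cos²145° - sin²145° = 0.342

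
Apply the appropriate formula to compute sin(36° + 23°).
sin(36° + 23°) = sin 36° cos 23° + cos 36° sin 23° = 0.8572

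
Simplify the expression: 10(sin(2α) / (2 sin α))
10(sin(2α) / (2 sin α)) = 10(cos α) (using Double angle)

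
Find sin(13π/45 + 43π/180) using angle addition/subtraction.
sin(13π/45 + 43π/180) = sin 13π/45 cos 43π/180 + cos 13π/45 sin 43π/180 = 0.9962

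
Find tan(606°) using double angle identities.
tan(606°) = 2 tan 303° / (1 - tan²303°) = 2.246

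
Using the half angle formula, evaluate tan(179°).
tan(179°) = sin 358° / (1 + cos 358°) = -0.01746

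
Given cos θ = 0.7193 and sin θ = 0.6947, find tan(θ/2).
tan(θ/2) = sin θ / (1 + cos θ) = 0.4041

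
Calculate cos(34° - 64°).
cos(34° - 64°) = cos 34° cos 64° + sin 34° sin 64° = √3/2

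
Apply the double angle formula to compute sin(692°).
sin(692°) = 2 sin 346° cos 346° = -0.4695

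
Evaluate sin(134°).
sin(134°) = 0.7193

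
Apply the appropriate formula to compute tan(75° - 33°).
tan(75° - 33°) = (tan 75° - tan 33°)/(1 + tan 75° tan 33°) = 0.9004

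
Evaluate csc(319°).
csc(319°) = -1.524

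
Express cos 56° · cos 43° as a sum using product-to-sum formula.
cos 56° cos 43° = (1/2)[cos(56°-43°) + cos(56°+43°)]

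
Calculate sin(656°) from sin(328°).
sin(656°) = 2 sin 328° cos 328° = -0.8988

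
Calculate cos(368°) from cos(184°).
cos(368°) = 2cos²184° - 1 = 0.9903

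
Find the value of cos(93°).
cos(93°) = -0.05234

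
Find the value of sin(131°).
sin(131°) = 0.7547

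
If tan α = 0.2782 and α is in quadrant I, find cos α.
cos α = 0.9634 (using tan²α + 1 = sec²α)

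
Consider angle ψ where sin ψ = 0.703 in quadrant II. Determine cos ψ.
cos ψ = ±√(1 - sin²ψ) = -0.7112 (negative in QII)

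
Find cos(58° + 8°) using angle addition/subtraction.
cos(58° + 8°) = cos 58° cos 8° - sin 58° sin 8° = 0.4067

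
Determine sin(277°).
sin(277°) = -0.9925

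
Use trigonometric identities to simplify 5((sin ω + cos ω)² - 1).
5((sin ω + cos ω)² - 1) = 5(sin(2ω)) (using Pythagorean + double angle)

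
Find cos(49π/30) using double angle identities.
cos(49π/30) = 2cos²49π/60 - 1 = 0.4067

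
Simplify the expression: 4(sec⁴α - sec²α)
4(sec⁴α - sec²α) = 4(tan⁴α + tan²α) (using Pythagorean)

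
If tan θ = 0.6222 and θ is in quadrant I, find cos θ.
cos θ = 0.8491 (using tan²θ + 1 = sec²θ)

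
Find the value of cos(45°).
cos(45°) = √2/2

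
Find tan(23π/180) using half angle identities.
tan(23π/180) = sin 23π/90 / (1 + cos 23π/90) = 0.4245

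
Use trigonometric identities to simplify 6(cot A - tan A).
6(cot A - tan A) = 6(2 cot(2A)) (using Double angle)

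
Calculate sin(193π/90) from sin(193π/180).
sin(193π/90) = 2 sin 193π/180 cos 193π/180 = 0.4384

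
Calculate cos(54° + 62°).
cos(54° + 62°) = cos 54° cos 62° - sin 54° sin 62° = -0.4384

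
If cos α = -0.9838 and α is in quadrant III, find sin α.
sin α = -0.1793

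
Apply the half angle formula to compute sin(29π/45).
sin(29π/45) = √((1 - cos 58π/45)/2) = 0.8988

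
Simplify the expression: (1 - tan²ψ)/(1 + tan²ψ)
(1 - tan²ψ)/(1 + tan²ψ) = cos(2ψ) (using Double angle)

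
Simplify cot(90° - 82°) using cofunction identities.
cot(90° - 82°) = tan(82°)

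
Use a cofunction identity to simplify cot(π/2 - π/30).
cot(π/2 - π/30) = tan(π/30)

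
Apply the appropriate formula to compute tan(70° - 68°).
tan(70° - 68°) = (tan 70° - tan 68°)/(1 + tan 70° tan 68°) = 0.03492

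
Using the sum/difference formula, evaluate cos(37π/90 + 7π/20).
cos(37π/90 + 7π/20) = cos 37π/90 cos 7π/20 - sin 37π/90 sin 7π/20 = -0.7314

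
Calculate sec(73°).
sec(73°) = 3.42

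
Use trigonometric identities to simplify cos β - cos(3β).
cos β - cos(3β) = 2 sin(2β) sin β (using Sum-to-product)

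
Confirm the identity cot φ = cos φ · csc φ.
RHS = cos φ · (1/sin φ) = cos φ/sin φ = cot φ = LHS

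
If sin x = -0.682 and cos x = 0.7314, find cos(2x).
cos(2x) = cos²x - sin²x = 0.06982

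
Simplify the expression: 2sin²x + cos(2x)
2sin²x + cos(2x) = 1 (using Double angle)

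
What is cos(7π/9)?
cos(7π/9) = -0.766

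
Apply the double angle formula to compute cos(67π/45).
cos(67π/45) = cos²67π/90 - sin²67π/90 = -0.0349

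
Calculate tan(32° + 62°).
tan(32° + 62°) = (tan 32° + tan 62°)/(1 - tan 32° tan 62°) = -14.3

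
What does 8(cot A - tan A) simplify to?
8(cot A - tan A) = 8(2 cot(2A)) (using Double angle)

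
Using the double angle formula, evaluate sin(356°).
sin(356°) = 2 sin 178° cos 178° = -0.06976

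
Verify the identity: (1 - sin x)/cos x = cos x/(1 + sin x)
LHS = (1 - sin x)(1 + sin x) / (cos x(1 + sin x)) = (1 - sin²x) / (cos x(1 + sin x)) = cos²x / (cos x(1 + sin x)) = cos x/(1 + sin x) = RHS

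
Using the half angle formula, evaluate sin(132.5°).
sin(132.5°) = √((1 - cos 265°)/2) = 0.7373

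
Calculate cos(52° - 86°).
cos(52° - 86°) = cos 52° cos 86° + sin 52° sin 86° = 0.829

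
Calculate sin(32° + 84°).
sin(32° + 84°) = sin 32° cos 84° + cos 32° sin 84° = 0.8988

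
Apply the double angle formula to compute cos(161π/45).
cos(161π/45) = 1 - 2sin²161π/90 = 0.2419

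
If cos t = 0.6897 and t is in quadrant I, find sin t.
sin t = 0.7241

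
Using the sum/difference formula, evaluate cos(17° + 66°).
cos(17° + 66°) = cos 17° cos 66° - sin 17° sin 66° = 0.1219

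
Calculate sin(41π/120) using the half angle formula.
sin(41π/120) = √((1 - cos 41π/60)/2) = 0.8788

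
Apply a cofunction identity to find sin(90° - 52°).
sin(90° - 52°) = cos(52°) = 0.6157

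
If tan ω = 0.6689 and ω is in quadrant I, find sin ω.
sin ω = 0.556 (using tan²ω + 1 = sec²ω)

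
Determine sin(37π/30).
sin(37π/30) = -0.6691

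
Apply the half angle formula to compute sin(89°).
sin(89°) = √((1 - cos 178°)/2) = 0.9998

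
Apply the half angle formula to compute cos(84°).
cos(84°) = √((1 + cos 168°)/2) = 0.1045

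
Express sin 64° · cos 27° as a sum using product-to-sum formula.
sin 64° cos 27° = (1/2)[sin(64°+27°) + sin(64°-27°)]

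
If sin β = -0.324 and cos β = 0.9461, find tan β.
tan β = sin β / cos β = -0.3425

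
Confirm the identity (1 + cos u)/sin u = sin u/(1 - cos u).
RHS = sin u(1 + cos u) / ((1 - cos u)(1 + cos u)) = sin u(1 + cos u) / (1 - cos²u) = sin u(1 + cos u) / sin²u = (1 + cos u)/sin u = LHS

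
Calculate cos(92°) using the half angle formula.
cos(92°) = -√((1 + cos 184°)/2) = -0.0349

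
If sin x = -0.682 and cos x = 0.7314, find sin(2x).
sin(2x) = 2 sin x cos x = -0.9976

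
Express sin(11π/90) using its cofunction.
sin(11π/90) = cos(π/2 - 11π/90) = cos(17π/45)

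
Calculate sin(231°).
sin(231°) = -0.7771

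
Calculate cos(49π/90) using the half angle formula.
cos(49π/90) = -√((1 + cos 49π/45)/2) = -0.1392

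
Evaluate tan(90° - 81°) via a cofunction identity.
tan(90° - 81°) = cot(81°) = 0.1584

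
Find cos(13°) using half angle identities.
cos(13°) = √((1 + cos 26°)/2) = 0.9744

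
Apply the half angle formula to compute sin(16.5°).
sin(16.5°) = √((1 - cos 33°)/2) = 0.284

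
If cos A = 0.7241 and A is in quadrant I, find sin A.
sin A = 0.6897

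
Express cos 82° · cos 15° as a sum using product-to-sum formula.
cos 82° cos 15° = (1/2)[cos(82°-15°) + cos(82°+15°)]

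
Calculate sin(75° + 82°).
sin(75° + 82°) = sin 75° cos 82° + cos 75° sin 82° = 0.3907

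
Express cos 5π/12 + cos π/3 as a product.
cos 5π/12 + cos π/3 = 2 cos(3π/8) cos(π/24)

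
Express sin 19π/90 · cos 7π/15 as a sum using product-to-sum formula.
sin 19π/90 cos 7π/15 = (1/2)[sin(19π/90+7π/15) + sin(19π/90-7π/15)]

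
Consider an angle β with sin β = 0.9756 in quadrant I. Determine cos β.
cos β = √(1 - sin²β) = 0.2196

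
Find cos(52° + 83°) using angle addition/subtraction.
cos(52° + 83°) = cos 52° cos 83° - sin 52° sin 83° = -√2/2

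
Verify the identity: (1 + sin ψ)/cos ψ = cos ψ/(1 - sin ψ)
LHS = (1 + sin ψ)(1 - sin ψ) / (cos ψ(1 - sin ψ)) = (1 - sin²ψ) / (cos ψ(1 - sin ψ)) = cos²ψ / (cos ψ(1 - sin ψ)) = cos ψ/(1 - sin ψ) = RHS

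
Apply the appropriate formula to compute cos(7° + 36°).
cos(7° + 36°) = cos 7° cos 36° - sin 7° sin 36° = 0.7314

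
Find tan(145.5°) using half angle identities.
tan(145.5°) = sin 291° / (1 + cos 291°) = -0.6873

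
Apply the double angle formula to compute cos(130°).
cos(130°) = cos²65° - sin²65° = -0.6428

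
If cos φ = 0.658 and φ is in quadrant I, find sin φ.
sin φ = 0.753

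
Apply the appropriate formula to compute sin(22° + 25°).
sin(22° + 25°) = sin 22° cos 25° + cos 22° sin 25° = 0.7314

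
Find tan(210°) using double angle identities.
tan(210°) = 2 tan 105° / (1 - tan²105°) = √3/3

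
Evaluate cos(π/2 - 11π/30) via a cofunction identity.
cos(π/2 - 11π/30) = sin(11π/30) = 0.9135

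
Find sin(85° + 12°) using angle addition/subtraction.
sin(85° + 12°) = sin 85° cos 12° + cos 85° sin 12° = 0.9925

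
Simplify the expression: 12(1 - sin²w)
12(1 - sin²w) = 12(cos²w) (using Pythagorean identity)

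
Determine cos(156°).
cos(156°) = -0.9135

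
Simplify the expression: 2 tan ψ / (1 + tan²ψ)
2 tan ψ / (1 + tan²ψ) = sin(2ψ) (using Double angle)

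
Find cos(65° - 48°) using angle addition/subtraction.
cos(65° - 48°) = cos 65° cos 48° + sin 65° sin 48° = 0.9563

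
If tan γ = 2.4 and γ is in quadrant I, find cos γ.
cos γ = 0.3846 (using tan²γ + 1 = sec²γ)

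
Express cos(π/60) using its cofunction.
cos(π/60) = sin(π/2 - π/60) = sin(29π/60)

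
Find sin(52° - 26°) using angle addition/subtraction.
sin(52° - 26°) = sin 52° cos 26° - cos 52° sin 26° = 0.4384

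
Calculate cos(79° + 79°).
cos(79° + 79°) = cos 79° cos 79° - sin 79° sin 79° = -0.9272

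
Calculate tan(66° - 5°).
tan(66° - 5°) = (tan 66° - tan 5°)/(1 + tan 66° tan 5°) = 1.804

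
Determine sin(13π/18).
sin(13π/18) = 0.766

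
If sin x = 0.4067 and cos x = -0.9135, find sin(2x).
sin(2x) = 2 sin x cos x = -0.743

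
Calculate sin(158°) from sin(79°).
sin(158°) = 2 sin 79° cos 79° = 0.3746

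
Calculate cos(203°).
cos(203°) = -0.9205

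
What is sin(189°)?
sin(189°) = -0.1564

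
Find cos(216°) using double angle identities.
cos(216°) = cos²108° - sin²108° = -0.809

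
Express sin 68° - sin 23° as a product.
sin 68° - sin 23° = 2 cos(45.5°) sin(22.5°)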